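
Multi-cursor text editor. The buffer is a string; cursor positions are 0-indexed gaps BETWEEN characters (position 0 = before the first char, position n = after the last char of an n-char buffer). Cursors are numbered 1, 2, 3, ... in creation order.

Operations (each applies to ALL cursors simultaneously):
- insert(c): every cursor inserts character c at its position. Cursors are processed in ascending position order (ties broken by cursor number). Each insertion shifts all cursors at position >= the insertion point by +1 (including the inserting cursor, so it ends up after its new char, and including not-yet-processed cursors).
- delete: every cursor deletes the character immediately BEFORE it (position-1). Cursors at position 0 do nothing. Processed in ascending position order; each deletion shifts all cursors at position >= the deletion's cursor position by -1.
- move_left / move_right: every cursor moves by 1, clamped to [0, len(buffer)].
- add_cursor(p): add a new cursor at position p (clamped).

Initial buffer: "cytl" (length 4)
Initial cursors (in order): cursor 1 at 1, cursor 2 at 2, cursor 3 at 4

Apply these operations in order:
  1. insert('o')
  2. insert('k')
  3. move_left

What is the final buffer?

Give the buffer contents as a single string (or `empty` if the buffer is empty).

Answer: cokyoktlok

Derivation:
After op 1 (insert('o')): buffer="coyotlo" (len 7), cursors c1@2 c2@4 c3@7, authorship .1.2..3
After op 2 (insert('k')): buffer="cokyoktlok" (len 10), cursors c1@3 c2@6 c3@10, authorship .11.22..33
After op 3 (move_left): buffer="cokyoktlok" (len 10), cursors c1@2 c2@5 c3@9, authorship .11.22..33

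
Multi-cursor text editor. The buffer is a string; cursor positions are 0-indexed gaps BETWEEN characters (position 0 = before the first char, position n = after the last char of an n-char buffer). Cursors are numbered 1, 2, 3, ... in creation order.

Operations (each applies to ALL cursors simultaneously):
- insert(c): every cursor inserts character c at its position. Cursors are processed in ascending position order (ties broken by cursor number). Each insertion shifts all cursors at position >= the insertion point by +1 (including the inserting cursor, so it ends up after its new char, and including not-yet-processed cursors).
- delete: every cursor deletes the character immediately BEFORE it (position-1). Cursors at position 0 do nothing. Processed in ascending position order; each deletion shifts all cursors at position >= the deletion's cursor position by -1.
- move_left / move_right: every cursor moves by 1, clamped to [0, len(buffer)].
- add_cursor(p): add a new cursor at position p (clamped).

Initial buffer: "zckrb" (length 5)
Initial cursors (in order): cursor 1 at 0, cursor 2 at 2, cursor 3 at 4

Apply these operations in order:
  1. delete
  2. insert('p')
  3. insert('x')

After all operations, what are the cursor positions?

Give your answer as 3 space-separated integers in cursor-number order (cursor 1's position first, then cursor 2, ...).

Answer: 2 5 8

Derivation:
After op 1 (delete): buffer="zkb" (len 3), cursors c1@0 c2@1 c3@2, authorship ...
After op 2 (insert('p')): buffer="pzpkpb" (len 6), cursors c1@1 c2@3 c3@5, authorship 1.2.3.
After op 3 (insert('x')): buffer="pxzpxkpxb" (len 9), cursors c1@2 c2@5 c3@8, authorship 11.22.33.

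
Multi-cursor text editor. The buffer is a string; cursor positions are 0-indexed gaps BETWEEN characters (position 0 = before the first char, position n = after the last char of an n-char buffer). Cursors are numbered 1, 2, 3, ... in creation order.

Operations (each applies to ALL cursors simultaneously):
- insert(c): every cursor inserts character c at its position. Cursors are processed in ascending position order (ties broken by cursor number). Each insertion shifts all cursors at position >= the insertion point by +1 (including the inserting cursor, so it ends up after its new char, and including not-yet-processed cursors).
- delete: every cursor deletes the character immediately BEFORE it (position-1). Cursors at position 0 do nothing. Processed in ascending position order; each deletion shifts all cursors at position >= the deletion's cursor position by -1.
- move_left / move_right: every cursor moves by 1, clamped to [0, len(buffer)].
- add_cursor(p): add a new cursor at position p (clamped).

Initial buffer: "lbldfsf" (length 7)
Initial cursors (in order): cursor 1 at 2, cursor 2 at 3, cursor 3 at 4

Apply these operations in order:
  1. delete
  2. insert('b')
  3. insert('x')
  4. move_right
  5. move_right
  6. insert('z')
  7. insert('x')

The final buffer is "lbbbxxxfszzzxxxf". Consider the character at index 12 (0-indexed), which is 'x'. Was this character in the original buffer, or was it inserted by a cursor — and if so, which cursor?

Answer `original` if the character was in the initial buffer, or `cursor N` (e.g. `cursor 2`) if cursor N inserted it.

Answer: cursor 1

Derivation:
After op 1 (delete): buffer="lfsf" (len 4), cursors c1@1 c2@1 c3@1, authorship ....
After op 2 (insert('b')): buffer="lbbbfsf" (len 7), cursors c1@4 c2@4 c3@4, authorship .123...
After op 3 (insert('x')): buffer="lbbbxxxfsf" (len 10), cursors c1@7 c2@7 c3@7, authorship .123123...
After op 4 (move_right): buffer="lbbbxxxfsf" (len 10), cursors c1@8 c2@8 c3@8, authorship .123123...
After op 5 (move_right): buffer="lbbbxxxfsf" (len 10), cursors c1@9 c2@9 c3@9, authorship .123123...
After op 6 (insert('z')): buffer="lbbbxxxfszzzf" (len 13), cursors c1@12 c2@12 c3@12, authorship .123123..123.
After op 7 (insert('x')): buffer="lbbbxxxfszzzxxxf" (len 16), cursors c1@15 c2@15 c3@15, authorship .123123..123123.
Authorship (.=original, N=cursor N): . 1 2 3 1 2 3 . . 1 2 3 1 2 3 .
Index 12: author = 1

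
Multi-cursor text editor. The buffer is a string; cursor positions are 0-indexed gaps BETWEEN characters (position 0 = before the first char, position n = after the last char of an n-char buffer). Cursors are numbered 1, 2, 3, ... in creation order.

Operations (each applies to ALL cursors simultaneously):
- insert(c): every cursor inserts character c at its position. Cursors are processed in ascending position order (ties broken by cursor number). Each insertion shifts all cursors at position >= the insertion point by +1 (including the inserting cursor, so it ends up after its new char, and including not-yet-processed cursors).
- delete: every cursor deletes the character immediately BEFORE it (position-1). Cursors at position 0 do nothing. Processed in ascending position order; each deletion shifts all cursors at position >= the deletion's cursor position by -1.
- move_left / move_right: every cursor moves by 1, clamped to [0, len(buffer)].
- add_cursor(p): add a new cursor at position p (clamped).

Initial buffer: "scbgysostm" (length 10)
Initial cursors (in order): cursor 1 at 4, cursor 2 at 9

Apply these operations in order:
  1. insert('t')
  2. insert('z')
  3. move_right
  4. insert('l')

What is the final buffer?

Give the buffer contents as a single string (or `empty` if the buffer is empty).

After op 1 (insert('t')): buffer="scbgtysosttm" (len 12), cursors c1@5 c2@11, authorship ....1.....2.
After op 2 (insert('z')): buffer="scbgtzysosttzm" (len 14), cursors c1@6 c2@13, authorship ....11.....22.
After op 3 (move_right): buffer="scbgtzysosttzm" (len 14), cursors c1@7 c2@14, authorship ....11.....22.
After op 4 (insert('l')): buffer="scbgtzylsosttzml" (len 16), cursors c1@8 c2@16, authorship ....11.1....22.2

Answer: scbgtzylsosttzml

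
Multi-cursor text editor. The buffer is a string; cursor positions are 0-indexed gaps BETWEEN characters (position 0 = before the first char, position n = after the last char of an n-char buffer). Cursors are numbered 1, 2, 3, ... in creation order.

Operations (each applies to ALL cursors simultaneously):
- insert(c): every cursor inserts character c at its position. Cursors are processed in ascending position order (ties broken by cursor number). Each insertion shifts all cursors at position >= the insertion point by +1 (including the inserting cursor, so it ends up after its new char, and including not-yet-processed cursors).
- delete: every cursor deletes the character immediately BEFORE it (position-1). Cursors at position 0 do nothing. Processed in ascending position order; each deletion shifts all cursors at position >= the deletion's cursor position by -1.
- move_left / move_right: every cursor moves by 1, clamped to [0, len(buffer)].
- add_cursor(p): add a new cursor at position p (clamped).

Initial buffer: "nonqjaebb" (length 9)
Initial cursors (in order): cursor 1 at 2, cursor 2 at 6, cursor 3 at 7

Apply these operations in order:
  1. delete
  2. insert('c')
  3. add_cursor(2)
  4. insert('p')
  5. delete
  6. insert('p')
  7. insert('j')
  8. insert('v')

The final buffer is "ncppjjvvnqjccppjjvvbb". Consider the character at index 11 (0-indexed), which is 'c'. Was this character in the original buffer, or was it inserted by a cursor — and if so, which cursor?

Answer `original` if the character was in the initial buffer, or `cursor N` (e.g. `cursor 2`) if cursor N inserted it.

Answer: cursor 2

Derivation:
After op 1 (delete): buffer="nnqjbb" (len 6), cursors c1@1 c2@4 c3@4, authorship ......
After op 2 (insert('c')): buffer="ncnqjccbb" (len 9), cursors c1@2 c2@7 c3@7, authorship .1...23..
After op 3 (add_cursor(2)): buffer="ncnqjccbb" (len 9), cursors c1@2 c4@2 c2@7 c3@7, authorship .1...23..
After op 4 (insert('p')): buffer="ncppnqjccppbb" (len 13), cursors c1@4 c4@4 c2@11 c3@11, authorship .114...2323..
After op 5 (delete): buffer="ncnqjccbb" (len 9), cursors c1@2 c4@2 c2@7 c3@7, authorship .1...23..
After op 6 (insert('p')): buffer="ncppnqjccppbb" (len 13), cursors c1@4 c4@4 c2@11 c3@11, authorship .114...2323..
After op 7 (insert('j')): buffer="ncppjjnqjccppjjbb" (len 17), cursors c1@6 c4@6 c2@15 c3@15, authorship .11414...232323..
After op 8 (insert('v')): buffer="ncppjjvvnqjccppjjvvbb" (len 21), cursors c1@8 c4@8 c2@19 c3@19, authorship .1141414...23232323..
Authorship (.=original, N=cursor N): . 1 1 4 1 4 1 4 . . . 2 3 2 3 2 3 2 3 . .
Index 11: author = 2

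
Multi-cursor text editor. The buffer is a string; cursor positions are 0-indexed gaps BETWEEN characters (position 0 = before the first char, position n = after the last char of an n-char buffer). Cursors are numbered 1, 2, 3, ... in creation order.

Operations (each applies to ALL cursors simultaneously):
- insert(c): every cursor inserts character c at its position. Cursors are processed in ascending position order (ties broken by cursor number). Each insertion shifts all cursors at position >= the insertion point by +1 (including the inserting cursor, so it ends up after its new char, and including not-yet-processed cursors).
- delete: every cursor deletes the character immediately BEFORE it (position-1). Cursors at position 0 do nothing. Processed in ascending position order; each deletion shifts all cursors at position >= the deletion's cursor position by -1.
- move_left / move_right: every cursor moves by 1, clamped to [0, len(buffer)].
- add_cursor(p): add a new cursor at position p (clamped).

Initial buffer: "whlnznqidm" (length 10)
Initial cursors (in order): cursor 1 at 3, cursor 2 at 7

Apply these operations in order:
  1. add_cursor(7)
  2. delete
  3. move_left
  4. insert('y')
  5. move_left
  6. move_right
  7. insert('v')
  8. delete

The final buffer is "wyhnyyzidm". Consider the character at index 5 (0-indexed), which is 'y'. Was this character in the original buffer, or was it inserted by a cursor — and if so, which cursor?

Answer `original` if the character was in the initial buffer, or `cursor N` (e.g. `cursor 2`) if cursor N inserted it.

After op 1 (add_cursor(7)): buffer="whlnznqidm" (len 10), cursors c1@3 c2@7 c3@7, authorship ..........
After op 2 (delete): buffer="whnzidm" (len 7), cursors c1@2 c2@4 c3@4, authorship .......
After op 3 (move_left): buffer="whnzidm" (len 7), cursors c1@1 c2@3 c3@3, authorship .......
After op 4 (insert('y')): buffer="wyhnyyzidm" (len 10), cursors c1@2 c2@6 c3@6, authorship .1..23....
After op 5 (move_left): buffer="wyhnyyzidm" (len 10), cursors c1@1 c2@5 c3@5, authorship .1..23....
After op 6 (move_right): buffer="wyhnyyzidm" (len 10), cursors c1@2 c2@6 c3@6, authorship .1..23....
After op 7 (insert('v')): buffer="wyvhnyyvvzidm" (len 13), cursors c1@3 c2@9 c3@9, authorship .11..2323....
After op 8 (delete): buffer="wyhnyyzidm" (len 10), cursors c1@2 c2@6 c3@6, authorship .1..23....
Authorship (.=original, N=cursor N): . 1 . . 2 3 . . . .
Index 5: author = 3

Answer: cursor 3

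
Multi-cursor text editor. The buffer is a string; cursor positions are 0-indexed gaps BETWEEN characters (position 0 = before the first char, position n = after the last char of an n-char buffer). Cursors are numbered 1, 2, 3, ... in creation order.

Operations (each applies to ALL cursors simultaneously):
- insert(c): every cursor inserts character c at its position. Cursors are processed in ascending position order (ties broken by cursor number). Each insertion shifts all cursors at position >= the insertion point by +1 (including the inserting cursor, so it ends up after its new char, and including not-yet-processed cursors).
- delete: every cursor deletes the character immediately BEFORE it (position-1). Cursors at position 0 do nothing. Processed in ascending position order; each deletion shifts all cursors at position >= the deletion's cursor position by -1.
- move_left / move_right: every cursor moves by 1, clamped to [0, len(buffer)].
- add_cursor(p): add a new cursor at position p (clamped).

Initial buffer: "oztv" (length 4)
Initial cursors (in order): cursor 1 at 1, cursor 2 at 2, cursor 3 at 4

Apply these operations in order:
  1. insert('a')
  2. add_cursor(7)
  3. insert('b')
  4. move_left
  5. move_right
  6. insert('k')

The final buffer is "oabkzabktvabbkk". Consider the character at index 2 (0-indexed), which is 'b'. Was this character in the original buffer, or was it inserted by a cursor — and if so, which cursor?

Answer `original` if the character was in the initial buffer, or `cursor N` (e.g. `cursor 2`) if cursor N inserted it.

Answer: cursor 1

Derivation:
After op 1 (insert('a')): buffer="oazatva" (len 7), cursors c1@2 c2@4 c3@7, authorship .1.2..3
After op 2 (add_cursor(7)): buffer="oazatva" (len 7), cursors c1@2 c2@4 c3@7 c4@7, authorship .1.2..3
After op 3 (insert('b')): buffer="oabzabtvabb" (len 11), cursors c1@3 c2@6 c3@11 c4@11, authorship .11.22..334
After op 4 (move_left): buffer="oabzabtvabb" (len 11), cursors c1@2 c2@5 c3@10 c4@10, authorship .11.22..334
After op 5 (move_right): buffer="oabzabtvabb" (len 11), cursors c1@3 c2@6 c3@11 c4@11, authorship .11.22..334
After op 6 (insert('k')): buffer="oabkzabktvabbkk" (len 15), cursors c1@4 c2@8 c3@15 c4@15, authorship .111.222..33434
Authorship (.=original, N=cursor N): . 1 1 1 . 2 2 2 . . 3 3 4 3 4
Index 2: author = 1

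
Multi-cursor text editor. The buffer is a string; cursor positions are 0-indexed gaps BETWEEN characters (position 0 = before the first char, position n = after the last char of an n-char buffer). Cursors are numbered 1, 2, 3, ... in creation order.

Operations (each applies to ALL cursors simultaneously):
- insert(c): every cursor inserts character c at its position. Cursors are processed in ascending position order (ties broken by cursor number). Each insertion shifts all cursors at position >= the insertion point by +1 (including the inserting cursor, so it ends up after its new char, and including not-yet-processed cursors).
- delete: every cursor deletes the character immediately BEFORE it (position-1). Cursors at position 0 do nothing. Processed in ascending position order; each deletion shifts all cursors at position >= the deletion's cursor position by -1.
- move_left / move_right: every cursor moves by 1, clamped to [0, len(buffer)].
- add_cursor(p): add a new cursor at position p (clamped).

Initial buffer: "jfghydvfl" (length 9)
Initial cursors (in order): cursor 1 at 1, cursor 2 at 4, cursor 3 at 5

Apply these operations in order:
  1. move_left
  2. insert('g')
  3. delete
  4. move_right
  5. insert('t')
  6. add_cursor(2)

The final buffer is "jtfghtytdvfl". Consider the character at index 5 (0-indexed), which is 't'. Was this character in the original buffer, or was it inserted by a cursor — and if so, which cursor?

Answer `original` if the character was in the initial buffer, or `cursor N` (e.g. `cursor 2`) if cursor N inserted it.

Answer: cursor 2

Derivation:
After op 1 (move_left): buffer="jfghydvfl" (len 9), cursors c1@0 c2@3 c3@4, authorship .........
After op 2 (insert('g')): buffer="gjfgghgydvfl" (len 12), cursors c1@1 c2@5 c3@7, authorship 1...2.3.....
After op 3 (delete): buffer="jfghydvfl" (len 9), cursors c1@0 c2@3 c3@4, authorship .........
After op 4 (move_right): buffer="jfghydvfl" (len 9), cursors c1@1 c2@4 c3@5, authorship .........
After op 5 (insert('t')): buffer="jtfghtytdvfl" (len 12), cursors c1@2 c2@6 c3@8, authorship .1...2.3....
After op 6 (add_cursor(2)): buffer="jtfghtytdvfl" (len 12), cursors c1@2 c4@2 c2@6 c3@8, authorship .1...2.3....
Authorship (.=original, N=cursor N): . 1 . . . 2 . 3 . . . .
Index 5: author = 2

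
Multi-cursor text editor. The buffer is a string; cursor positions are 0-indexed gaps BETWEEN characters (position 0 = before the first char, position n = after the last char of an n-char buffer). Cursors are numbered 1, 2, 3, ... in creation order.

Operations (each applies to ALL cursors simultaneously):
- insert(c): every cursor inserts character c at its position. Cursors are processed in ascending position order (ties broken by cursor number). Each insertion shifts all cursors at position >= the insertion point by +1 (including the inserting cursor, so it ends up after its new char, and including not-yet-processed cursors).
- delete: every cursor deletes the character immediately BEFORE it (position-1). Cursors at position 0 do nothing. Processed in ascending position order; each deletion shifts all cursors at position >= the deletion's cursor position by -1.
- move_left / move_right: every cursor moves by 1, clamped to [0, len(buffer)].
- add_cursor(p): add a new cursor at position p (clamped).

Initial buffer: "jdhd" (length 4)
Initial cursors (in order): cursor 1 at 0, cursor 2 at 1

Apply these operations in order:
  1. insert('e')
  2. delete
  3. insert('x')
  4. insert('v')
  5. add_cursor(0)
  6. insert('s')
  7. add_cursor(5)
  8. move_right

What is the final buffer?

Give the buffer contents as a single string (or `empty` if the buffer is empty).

Answer: sxvsjxvsdhd

Derivation:
After op 1 (insert('e')): buffer="ejedhd" (len 6), cursors c1@1 c2@3, authorship 1.2...
After op 2 (delete): buffer="jdhd" (len 4), cursors c1@0 c2@1, authorship ....
After op 3 (insert('x')): buffer="xjxdhd" (len 6), cursors c1@1 c2@3, authorship 1.2...
After op 4 (insert('v')): buffer="xvjxvdhd" (len 8), cursors c1@2 c2@5, authorship 11.22...
After op 5 (add_cursor(0)): buffer="xvjxvdhd" (len 8), cursors c3@0 c1@2 c2@5, authorship 11.22...
After op 6 (insert('s')): buffer="sxvsjxvsdhd" (len 11), cursors c3@1 c1@4 c2@8, authorship 3111.222...
After op 7 (add_cursor(5)): buffer="sxvsjxvsdhd" (len 11), cursors c3@1 c1@4 c4@5 c2@8, authorship 3111.222...
After op 8 (move_right): buffer="sxvsjxvsdhd" (len 11), cursors c3@2 c1@5 c4@6 c2@9, authorship 3111.222...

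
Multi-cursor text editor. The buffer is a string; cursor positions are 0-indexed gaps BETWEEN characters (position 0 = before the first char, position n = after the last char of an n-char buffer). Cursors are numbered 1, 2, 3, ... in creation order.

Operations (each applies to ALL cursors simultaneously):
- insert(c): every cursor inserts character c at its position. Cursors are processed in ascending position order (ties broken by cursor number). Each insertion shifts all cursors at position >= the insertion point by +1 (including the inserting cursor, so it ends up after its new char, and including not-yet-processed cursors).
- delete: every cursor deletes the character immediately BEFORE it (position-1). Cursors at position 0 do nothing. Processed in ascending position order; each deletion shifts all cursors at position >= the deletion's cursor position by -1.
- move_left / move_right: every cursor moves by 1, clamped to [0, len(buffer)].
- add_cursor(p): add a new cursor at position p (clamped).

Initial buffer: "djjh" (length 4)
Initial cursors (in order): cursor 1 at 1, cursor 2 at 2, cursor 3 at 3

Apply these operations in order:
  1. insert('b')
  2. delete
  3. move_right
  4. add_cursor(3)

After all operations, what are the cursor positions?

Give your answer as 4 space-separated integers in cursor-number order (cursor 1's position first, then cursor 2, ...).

Answer: 2 3 4 3

Derivation:
After op 1 (insert('b')): buffer="dbjbjbh" (len 7), cursors c1@2 c2@4 c3@6, authorship .1.2.3.
After op 2 (delete): buffer="djjh" (len 4), cursors c1@1 c2@2 c3@3, authorship ....
After op 3 (move_right): buffer="djjh" (len 4), cursors c1@2 c2@3 c3@4, authorship ....
After op 4 (add_cursor(3)): buffer="djjh" (len 4), cursors c1@2 c2@3 c4@3 c3@4, authorship ....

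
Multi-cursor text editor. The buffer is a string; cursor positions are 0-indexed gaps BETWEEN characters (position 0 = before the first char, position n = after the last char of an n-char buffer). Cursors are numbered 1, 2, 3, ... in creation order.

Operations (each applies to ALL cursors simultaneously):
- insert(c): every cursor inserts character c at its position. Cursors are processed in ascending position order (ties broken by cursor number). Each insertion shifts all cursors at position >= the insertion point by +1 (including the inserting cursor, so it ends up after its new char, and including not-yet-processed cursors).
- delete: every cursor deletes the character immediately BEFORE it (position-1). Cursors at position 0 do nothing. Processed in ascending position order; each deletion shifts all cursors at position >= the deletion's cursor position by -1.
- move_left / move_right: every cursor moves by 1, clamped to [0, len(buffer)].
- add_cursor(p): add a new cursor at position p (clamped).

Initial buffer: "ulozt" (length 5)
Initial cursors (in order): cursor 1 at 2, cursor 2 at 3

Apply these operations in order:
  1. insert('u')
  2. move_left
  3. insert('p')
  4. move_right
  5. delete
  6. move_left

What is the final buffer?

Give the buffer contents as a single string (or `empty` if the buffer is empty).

After op 1 (insert('u')): buffer="uluouzt" (len 7), cursors c1@3 c2@5, authorship ..1.2..
After op 2 (move_left): buffer="uluouzt" (len 7), cursors c1@2 c2@4, authorship ..1.2..
After op 3 (insert('p')): buffer="ulpuopuzt" (len 9), cursors c1@3 c2@6, authorship ..11.22..
After op 4 (move_right): buffer="ulpuopuzt" (len 9), cursors c1@4 c2@7, authorship ..11.22..
After op 5 (delete): buffer="ulpopzt" (len 7), cursors c1@3 c2@5, authorship ..1.2..
After op 6 (move_left): buffer="ulpopzt" (len 7), cursors c1@2 c2@4, authorship ..1.2..

Answer: ulpopzt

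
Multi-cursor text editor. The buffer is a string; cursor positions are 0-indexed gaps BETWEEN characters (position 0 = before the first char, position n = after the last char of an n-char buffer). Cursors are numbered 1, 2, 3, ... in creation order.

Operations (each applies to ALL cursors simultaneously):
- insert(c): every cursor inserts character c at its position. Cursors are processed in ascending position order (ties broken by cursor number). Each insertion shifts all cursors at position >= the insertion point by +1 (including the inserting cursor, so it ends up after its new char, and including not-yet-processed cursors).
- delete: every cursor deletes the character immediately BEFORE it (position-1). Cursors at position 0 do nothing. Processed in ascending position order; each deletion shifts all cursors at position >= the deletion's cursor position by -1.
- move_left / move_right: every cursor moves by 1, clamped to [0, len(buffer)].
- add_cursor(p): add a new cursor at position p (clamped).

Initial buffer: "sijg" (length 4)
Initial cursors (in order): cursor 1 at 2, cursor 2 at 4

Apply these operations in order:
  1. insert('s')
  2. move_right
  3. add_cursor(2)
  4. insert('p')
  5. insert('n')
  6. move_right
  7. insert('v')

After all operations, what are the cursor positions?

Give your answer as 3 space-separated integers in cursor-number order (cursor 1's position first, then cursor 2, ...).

Answer: 11 15 6

Derivation:
After op 1 (insert('s')): buffer="sisjgs" (len 6), cursors c1@3 c2@6, authorship ..1..2
After op 2 (move_right): buffer="sisjgs" (len 6), cursors c1@4 c2@6, authorship ..1..2
After op 3 (add_cursor(2)): buffer="sisjgs" (len 6), cursors c3@2 c1@4 c2@6, authorship ..1..2
After op 4 (insert('p')): buffer="sipsjpgsp" (len 9), cursors c3@3 c1@6 c2@9, authorship ..31.1.22
After op 5 (insert('n')): buffer="sipnsjpngspn" (len 12), cursors c3@4 c1@8 c2@12, authorship ..331.11.222
After op 6 (move_right): buffer="sipnsjpngspn" (len 12), cursors c3@5 c1@9 c2@12, authorship ..331.11.222
After op 7 (insert('v')): buffer="sipnsvjpngvspnv" (len 15), cursors c3@6 c1@11 c2@15, authorship ..3313.11.12222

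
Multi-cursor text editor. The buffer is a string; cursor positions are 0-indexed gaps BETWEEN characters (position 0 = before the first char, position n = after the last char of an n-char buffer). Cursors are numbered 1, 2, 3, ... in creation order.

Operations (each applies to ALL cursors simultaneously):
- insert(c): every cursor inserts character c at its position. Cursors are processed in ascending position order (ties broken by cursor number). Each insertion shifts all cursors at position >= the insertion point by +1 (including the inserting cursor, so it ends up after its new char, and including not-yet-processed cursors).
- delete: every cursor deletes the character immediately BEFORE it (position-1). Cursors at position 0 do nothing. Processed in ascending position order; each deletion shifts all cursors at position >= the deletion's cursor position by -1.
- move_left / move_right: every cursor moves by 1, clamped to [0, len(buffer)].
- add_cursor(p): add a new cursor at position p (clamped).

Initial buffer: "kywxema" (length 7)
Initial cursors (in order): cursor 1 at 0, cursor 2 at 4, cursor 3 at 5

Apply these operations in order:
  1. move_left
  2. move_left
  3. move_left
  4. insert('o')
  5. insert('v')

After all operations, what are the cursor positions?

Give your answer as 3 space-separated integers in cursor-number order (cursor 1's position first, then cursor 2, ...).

After op 1 (move_left): buffer="kywxema" (len 7), cursors c1@0 c2@3 c3@4, authorship .......
After op 2 (move_left): buffer="kywxema" (len 7), cursors c1@0 c2@2 c3@3, authorship .......
After op 3 (move_left): buffer="kywxema" (len 7), cursors c1@0 c2@1 c3@2, authorship .......
After op 4 (insert('o')): buffer="okoyowxema" (len 10), cursors c1@1 c2@3 c3@5, authorship 1.2.3.....
After op 5 (insert('v')): buffer="ovkovyovwxema" (len 13), cursors c1@2 c2@5 c3@8, authorship 11.22.33.....

Answer: 2 5 8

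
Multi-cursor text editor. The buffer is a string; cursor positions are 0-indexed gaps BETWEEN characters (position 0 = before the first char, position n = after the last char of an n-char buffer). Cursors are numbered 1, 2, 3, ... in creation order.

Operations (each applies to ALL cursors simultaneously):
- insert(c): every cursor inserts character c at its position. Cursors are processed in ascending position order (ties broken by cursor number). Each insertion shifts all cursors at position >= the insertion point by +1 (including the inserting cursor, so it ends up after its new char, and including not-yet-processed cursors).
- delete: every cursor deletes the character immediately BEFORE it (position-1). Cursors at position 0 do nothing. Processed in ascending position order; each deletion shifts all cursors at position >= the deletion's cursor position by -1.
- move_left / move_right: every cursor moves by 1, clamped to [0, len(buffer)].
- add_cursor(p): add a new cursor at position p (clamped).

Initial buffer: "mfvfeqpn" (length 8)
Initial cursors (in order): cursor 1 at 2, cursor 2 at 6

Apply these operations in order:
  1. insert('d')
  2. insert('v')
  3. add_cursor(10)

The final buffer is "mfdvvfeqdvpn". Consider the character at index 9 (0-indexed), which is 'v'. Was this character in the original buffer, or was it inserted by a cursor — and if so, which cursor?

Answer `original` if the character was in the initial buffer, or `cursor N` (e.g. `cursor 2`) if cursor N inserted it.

After op 1 (insert('d')): buffer="mfdvfeqdpn" (len 10), cursors c1@3 c2@8, authorship ..1....2..
After op 2 (insert('v')): buffer="mfdvvfeqdvpn" (len 12), cursors c1@4 c2@10, authorship ..11....22..
After op 3 (add_cursor(10)): buffer="mfdvvfeqdvpn" (len 12), cursors c1@4 c2@10 c3@10, authorship ..11....22..
Authorship (.=original, N=cursor N): . . 1 1 . . . . 2 2 . .
Index 9: author = 2

Answer: cursor 2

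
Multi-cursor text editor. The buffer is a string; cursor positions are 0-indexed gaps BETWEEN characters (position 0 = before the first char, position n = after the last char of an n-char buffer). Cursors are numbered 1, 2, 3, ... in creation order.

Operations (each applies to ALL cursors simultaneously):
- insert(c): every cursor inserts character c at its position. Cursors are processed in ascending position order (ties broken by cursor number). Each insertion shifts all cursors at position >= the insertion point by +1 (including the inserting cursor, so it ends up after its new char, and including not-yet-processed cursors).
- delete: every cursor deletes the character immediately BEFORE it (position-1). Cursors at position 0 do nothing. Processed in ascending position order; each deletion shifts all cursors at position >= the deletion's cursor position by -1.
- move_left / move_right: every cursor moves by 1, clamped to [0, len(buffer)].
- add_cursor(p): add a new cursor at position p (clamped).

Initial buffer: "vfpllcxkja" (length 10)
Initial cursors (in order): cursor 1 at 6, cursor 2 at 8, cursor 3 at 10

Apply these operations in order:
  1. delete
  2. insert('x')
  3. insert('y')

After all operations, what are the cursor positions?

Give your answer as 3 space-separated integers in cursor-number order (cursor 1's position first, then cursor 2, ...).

After op 1 (delete): buffer="vfpllxj" (len 7), cursors c1@5 c2@6 c3@7, authorship .......
After op 2 (insert('x')): buffer="vfpllxxxjx" (len 10), cursors c1@6 c2@8 c3@10, authorship .....1.2.3
After op 3 (insert('y')): buffer="vfpllxyxxyjxy" (len 13), cursors c1@7 c2@10 c3@13, authorship .....11.22.33

Answer: 7 10 13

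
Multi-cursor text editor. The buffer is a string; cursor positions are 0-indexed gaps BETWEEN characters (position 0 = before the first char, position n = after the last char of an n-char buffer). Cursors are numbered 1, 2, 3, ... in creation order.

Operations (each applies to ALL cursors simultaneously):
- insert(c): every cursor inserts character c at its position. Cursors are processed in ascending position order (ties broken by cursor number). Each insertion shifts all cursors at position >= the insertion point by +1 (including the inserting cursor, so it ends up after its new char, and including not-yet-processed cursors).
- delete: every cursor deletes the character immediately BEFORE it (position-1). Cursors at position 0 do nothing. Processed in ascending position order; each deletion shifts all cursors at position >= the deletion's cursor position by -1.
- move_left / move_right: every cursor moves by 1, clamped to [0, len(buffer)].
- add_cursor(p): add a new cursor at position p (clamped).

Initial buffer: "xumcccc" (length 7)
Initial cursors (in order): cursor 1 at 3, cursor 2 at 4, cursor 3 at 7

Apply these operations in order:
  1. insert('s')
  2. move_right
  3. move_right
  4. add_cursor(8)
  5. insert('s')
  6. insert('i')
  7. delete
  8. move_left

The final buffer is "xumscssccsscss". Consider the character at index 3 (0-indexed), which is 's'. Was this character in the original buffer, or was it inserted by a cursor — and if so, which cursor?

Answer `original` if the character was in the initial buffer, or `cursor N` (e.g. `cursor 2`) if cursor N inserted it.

Answer: cursor 1

Derivation:
After op 1 (insert('s')): buffer="xumscscccs" (len 10), cursors c1@4 c2@6 c3@10, authorship ...1.2...3
After op 2 (move_right): buffer="xumscscccs" (len 10), cursors c1@5 c2@7 c3@10, authorship ...1.2...3
After op 3 (move_right): buffer="xumscscccs" (len 10), cursors c1@6 c2@8 c3@10, authorship ...1.2...3
After op 4 (add_cursor(8)): buffer="xumscscccs" (len 10), cursors c1@6 c2@8 c4@8 c3@10, authorship ...1.2...3
After op 5 (insert('s')): buffer="xumscssccsscss" (len 14), cursors c1@7 c2@11 c4@11 c3@14, authorship ...1.21..24.33
After op 6 (insert('i')): buffer="xumscssiccssiicssi" (len 18), cursors c1@8 c2@14 c4@14 c3@18, authorship ...1.211..2424.333
After op 7 (delete): buffer="xumscssccsscss" (len 14), cursors c1@7 c2@11 c4@11 c3@14, authorship ...1.21..24.33
After op 8 (move_left): buffer="xumscssccsscss" (len 14), cursors c1@6 c2@10 c4@10 c3@13, authorship ...1.21..24.33
Authorship (.=original, N=cursor N): . . . 1 . 2 1 . . 2 4 . 3 3
Index 3: author = 1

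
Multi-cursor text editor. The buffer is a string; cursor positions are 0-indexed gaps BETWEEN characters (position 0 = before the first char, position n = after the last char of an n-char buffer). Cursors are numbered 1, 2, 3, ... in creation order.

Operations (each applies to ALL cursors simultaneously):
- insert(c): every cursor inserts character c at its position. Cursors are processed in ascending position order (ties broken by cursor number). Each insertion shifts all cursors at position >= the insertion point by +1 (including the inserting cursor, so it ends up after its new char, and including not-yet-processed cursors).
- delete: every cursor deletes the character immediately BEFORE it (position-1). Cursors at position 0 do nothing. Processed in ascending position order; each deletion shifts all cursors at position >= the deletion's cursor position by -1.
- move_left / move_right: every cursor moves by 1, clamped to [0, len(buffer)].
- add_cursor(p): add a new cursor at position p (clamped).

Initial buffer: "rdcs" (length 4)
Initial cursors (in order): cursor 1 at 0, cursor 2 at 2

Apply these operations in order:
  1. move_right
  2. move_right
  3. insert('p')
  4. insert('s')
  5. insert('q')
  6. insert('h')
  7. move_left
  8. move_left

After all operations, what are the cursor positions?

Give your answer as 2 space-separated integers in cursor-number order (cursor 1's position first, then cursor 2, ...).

Answer: 4 10

Derivation:
After op 1 (move_right): buffer="rdcs" (len 4), cursors c1@1 c2@3, authorship ....
After op 2 (move_right): buffer="rdcs" (len 4), cursors c1@2 c2@4, authorship ....
After op 3 (insert('p')): buffer="rdpcsp" (len 6), cursors c1@3 c2@6, authorship ..1..2
After op 4 (insert('s')): buffer="rdpscsps" (len 8), cursors c1@4 c2@8, authorship ..11..22
After op 5 (insert('q')): buffer="rdpsqcspsq" (len 10), cursors c1@5 c2@10, authorship ..111..222
After op 6 (insert('h')): buffer="rdpsqhcspsqh" (len 12), cursors c1@6 c2@12, authorship ..1111..2222
After op 7 (move_left): buffer="rdpsqhcspsqh" (len 12), cursors c1@5 c2@11, authorship ..1111..2222
After op 8 (move_left): buffer="rdpsqhcspsqh" (len 12), cursors c1@4 c2@10, authorship ..1111..2222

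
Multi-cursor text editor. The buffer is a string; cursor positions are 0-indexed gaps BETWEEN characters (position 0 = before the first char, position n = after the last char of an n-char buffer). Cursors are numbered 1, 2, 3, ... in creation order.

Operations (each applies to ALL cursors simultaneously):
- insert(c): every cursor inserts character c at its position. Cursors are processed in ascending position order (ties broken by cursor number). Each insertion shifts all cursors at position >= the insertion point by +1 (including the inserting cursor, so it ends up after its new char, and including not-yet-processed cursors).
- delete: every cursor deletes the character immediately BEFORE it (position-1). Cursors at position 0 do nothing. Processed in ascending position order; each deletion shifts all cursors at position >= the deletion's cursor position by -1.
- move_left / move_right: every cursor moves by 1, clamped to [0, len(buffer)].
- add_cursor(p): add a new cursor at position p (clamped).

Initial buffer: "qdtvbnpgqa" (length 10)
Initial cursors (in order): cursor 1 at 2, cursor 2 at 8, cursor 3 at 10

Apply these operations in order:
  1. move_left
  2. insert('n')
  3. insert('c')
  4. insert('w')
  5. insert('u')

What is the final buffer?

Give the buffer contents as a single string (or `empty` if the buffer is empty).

Answer: qncwudtvbnpncwugqncwua

Derivation:
After op 1 (move_left): buffer="qdtvbnpgqa" (len 10), cursors c1@1 c2@7 c3@9, authorship ..........
After op 2 (insert('n')): buffer="qndtvbnpngqna" (len 13), cursors c1@2 c2@9 c3@12, authorship .1......2..3.
After op 3 (insert('c')): buffer="qncdtvbnpncgqnca" (len 16), cursors c1@3 c2@11 c3@15, authorship .11......22..33.
After op 4 (insert('w')): buffer="qncwdtvbnpncwgqncwa" (len 19), cursors c1@4 c2@13 c3@18, authorship .111......222..333.
After op 5 (insert('u')): buffer="qncwudtvbnpncwugqncwua" (len 22), cursors c1@5 c2@15 c3@21, authorship .1111......2222..3333.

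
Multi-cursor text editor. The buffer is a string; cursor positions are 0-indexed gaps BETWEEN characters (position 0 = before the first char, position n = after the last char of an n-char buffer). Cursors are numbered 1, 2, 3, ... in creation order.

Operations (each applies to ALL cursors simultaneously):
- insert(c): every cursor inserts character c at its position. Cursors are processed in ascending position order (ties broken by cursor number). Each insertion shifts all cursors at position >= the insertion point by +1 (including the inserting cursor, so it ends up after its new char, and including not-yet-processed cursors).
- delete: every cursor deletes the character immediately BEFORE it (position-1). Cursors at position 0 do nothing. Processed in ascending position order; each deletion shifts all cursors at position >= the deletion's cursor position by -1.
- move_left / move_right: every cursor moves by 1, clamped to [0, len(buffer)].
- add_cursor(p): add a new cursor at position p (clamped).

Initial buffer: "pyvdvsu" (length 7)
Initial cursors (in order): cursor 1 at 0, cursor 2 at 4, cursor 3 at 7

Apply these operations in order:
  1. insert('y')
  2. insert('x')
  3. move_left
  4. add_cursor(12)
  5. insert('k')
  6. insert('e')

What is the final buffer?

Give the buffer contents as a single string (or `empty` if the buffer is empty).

Answer: ykexpyvdykexvsuykkeex

Derivation:
After op 1 (insert('y')): buffer="ypyvdyvsuy" (len 10), cursors c1@1 c2@6 c3@10, authorship 1....2...3
After op 2 (insert('x')): buffer="yxpyvdyxvsuyx" (len 13), cursors c1@2 c2@8 c3@13, authorship 11....22...33
After op 3 (move_left): buffer="yxpyvdyxvsuyx" (len 13), cursors c1@1 c2@7 c3@12, authorship 11....22...33
After op 4 (add_cursor(12)): buffer="yxpyvdyxvsuyx" (len 13), cursors c1@1 c2@7 c3@12 c4@12, authorship 11....22...33
After op 5 (insert('k')): buffer="ykxpyvdykxvsuykkx" (len 17), cursors c1@2 c2@9 c3@16 c4@16, authorship 111....222...3343
After op 6 (insert('e')): buffer="ykexpyvdykexvsuykkeex" (len 21), cursors c1@3 c2@11 c3@20 c4@20, authorship 1111....2222...334343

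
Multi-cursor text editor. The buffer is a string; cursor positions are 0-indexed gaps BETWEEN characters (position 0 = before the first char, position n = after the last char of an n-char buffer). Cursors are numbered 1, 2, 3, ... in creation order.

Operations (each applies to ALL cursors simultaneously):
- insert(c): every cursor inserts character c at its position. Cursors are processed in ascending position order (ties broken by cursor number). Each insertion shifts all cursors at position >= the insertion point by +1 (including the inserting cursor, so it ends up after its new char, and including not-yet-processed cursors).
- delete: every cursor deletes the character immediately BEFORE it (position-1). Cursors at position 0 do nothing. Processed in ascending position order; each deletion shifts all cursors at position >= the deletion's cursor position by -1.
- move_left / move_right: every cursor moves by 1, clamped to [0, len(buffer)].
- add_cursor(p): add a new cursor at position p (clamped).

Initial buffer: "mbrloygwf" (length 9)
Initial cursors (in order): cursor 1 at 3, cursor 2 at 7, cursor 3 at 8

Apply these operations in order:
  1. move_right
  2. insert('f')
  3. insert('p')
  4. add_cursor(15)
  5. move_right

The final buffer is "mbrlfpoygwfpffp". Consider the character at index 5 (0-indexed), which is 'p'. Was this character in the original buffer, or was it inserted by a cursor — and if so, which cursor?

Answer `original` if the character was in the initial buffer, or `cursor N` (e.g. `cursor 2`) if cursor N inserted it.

After op 1 (move_right): buffer="mbrloygwf" (len 9), cursors c1@4 c2@8 c3@9, authorship .........
After op 2 (insert('f')): buffer="mbrlfoygwfff" (len 12), cursors c1@5 c2@10 c3@12, authorship ....1....2.3
After op 3 (insert('p')): buffer="mbrlfpoygwfpffp" (len 15), cursors c1@6 c2@12 c3@15, authorship ....11....22.33
After op 4 (add_cursor(15)): buffer="mbrlfpoygwfpffp" (len 15), cursors c1@6 c2@12 c3@15 c4@15, authorship ....11....22.33
After op 5 (move_right): buffer="mbrlfpoygwfpffp" (len 15), cursors c1@7 c2@13 c3@15 c4@15, authorship ....11....22.33
Authorship (.=original, N=cursor N): . . . . 1 1 . . . . 2 2 . 3 3
Index 5: author = 1

Answer: cursor 1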